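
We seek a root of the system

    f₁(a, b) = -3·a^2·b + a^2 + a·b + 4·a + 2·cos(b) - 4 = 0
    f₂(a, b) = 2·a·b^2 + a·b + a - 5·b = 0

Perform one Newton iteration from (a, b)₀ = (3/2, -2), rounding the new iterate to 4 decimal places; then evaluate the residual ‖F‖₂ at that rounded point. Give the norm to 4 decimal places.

At (3/2, -2): F = (13.917706, 20.5000).
Jacobian J = [[-6·a·b + 2·a + b + 4, -3·a^2 + a - 2·sin(b)], [2·b^2 + b + 1, 4·a·b + a - 5]].
At the point, J = [[23.0000, -3.431405], [7.0000, -15.5000]] (det J = -332.480164).
Solving J·Δ = −F gives Δ = (-0.4373, 1.1251).
Then the next iterate is (a, b)₁ = (1.0627, -0.8749).
Re-evaluating at (1.0627, -0.8749): F = (4.696678, 6.134331), so ‖F‖₂ = 7.7259.

7.7259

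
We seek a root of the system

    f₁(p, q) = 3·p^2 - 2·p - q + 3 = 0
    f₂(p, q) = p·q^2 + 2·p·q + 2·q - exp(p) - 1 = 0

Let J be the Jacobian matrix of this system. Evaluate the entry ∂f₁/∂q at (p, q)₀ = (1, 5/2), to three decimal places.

-1.000

∂f₁/∂q = -1.
At (1, 5/2) this is -1.000.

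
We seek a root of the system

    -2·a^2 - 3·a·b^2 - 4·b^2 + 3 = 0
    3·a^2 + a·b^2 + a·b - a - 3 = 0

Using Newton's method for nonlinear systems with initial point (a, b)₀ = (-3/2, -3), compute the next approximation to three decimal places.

At (-3/2, -3): F = (3.000, -3.750).
Jacobian J = [[-4·a - 3·b^2, -6·a·b - 8·b], [6·a + b^2 + b - 1, 2·a·b + a]].
At the point, J = [[-21.000, -3.000], [-4.000, 7.500]] (det J = -169.500).
Solving J·Δ = −F gives Δ = (0.066, 0.535).
Then the next iterate is (a, b)₁ = (-1.434, -2.465).

(-1.434, -2.465)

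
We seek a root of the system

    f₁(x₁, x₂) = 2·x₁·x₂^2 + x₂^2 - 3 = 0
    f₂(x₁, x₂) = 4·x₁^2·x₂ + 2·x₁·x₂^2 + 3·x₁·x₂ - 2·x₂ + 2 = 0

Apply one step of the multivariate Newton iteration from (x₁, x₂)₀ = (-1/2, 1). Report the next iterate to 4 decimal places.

(1.0000, 1.0000)

At (-1/2, 1): F = (-3.0000, -1.5000).
Jacobian J = [[2·x₂^2, 4·x₁·x₂ + 2·x₂], [8·x₁·x₂ + 2·x₂^2 + 3·x₂, 4·x₁^2 + 4·x₁·x₂ + 3·x₁ - 2]].
At the point, J = [[2.0000, 0.0000], [1.0000, -4.5000]] (det J = -9.0000).
Solving J·Δ = −F gives Δ = (1.5000, 0.0000).
Then the next iterate is (x₁, x₂)₁ = (1.0000, 1.0000).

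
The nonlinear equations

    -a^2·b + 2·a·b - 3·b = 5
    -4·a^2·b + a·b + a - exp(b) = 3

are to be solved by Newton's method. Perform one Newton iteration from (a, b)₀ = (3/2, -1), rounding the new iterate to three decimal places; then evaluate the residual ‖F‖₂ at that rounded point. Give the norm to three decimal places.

6.249

At (3/2, -1): F = (-2.750, 5.63212).
Jacobian J = [[-2·a·b + 2·b, -a^2 + 2·a - 3], [-8·a·b + b + 1, -4·a^2 + a - exp(b)]].
At the point, J = [[1.000, -2.250], [12.000, -7.86788]] (det J = 19.13212).
Solving J·Δ = −F gives Δ = (-1.793, -2.019).
Then the next iterate is (a, b)₁ = (-0.293, -3.019).
Re-evaluating at (-0.293, -3.019): F = (6.08531, -1.42057), so ‖F‖₂ = 6.249.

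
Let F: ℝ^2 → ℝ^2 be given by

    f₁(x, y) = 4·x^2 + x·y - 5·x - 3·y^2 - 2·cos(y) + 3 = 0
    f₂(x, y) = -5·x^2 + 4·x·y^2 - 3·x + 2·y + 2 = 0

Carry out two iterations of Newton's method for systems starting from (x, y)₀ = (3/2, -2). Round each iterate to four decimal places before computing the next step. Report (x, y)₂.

(2.6273, -2.0088)

At (3/2, -2): F = (-9.667706, 6.2500).
Jacobian J = [[8·x + y - 5, x - 6·y + 2·sin(y)], [-10·x + 4·y^2 - 3, 8·x·y + 2]].
At the point, J = [[5.0000, 11.681405], [-2.0000, -22.0000]] (det J = -86.637190).
Solving J·Δ = −F gives Δ = (1.6122, 0.1375).
Then the next iterate is (x, y)₁ = (3.1122, -1.8625).
Round to (3.1122, -1.8625) and repeat: F = (10.554133, -16.306824), J = [[18.0351, 12.371689], [-20.246375, -44.371780]].
Δ = (-0.4849, -0.1463), so (x, y)₂ = (2.6273, -2.0088).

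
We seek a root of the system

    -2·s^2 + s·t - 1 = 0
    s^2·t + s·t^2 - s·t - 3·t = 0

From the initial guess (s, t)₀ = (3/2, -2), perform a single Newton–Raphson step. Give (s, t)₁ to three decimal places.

(0.676, -0.727)

At (3/2, -2): F = (-8.500, 10.500).
Jacobian J = [[-4·s + t, s], [2·s·t + t^2 - t, s^2 + 2·s·t - s - 3]].
At the point, J = [[-8.000, 1.500], [0.000, -8.250]] (det J = 66.000).
Solving J·Δ = −F gives Δ = (-0.824, 1.273).
Then the next iterate is (s, t)₁ = (0.676, -0.727).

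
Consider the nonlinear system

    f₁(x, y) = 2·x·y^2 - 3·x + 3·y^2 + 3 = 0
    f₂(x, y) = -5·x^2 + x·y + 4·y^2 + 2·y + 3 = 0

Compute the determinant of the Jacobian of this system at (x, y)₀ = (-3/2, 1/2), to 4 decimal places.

J = [[2·y^2 - 3, 4·x·y + 6·y], [-10·x + y, x + 8·y + 2]].
At the point, J = [[-2.5000, 0.0000], [15.5000, 4.5000]].
det J = -11.2500.

-11.2500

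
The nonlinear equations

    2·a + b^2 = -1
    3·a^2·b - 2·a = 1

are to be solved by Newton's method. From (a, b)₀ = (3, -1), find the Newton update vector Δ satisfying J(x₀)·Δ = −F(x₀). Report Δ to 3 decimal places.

(-10.571, -6.571)

At (3, -1): F = (8.000, -34.000).
Jacobian J = [[2, 2·b], [6·a·b - 2, 3·a^2]].
At the point, J = [[2.000, -2.000], [-20.000, 27.000]] (det J = 14.000).
Solving J·Δ = −F gives Δ = (-10.571, -6.571).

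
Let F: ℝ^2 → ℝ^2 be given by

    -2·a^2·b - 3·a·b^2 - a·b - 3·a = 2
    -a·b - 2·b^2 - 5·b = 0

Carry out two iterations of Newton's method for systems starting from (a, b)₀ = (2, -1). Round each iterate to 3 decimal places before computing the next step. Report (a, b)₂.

(1.460, 0.157)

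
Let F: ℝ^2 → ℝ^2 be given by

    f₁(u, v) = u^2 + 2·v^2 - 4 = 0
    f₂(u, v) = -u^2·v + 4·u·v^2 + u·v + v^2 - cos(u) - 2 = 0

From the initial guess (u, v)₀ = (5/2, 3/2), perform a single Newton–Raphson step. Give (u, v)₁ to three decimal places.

(1.779, 0.976)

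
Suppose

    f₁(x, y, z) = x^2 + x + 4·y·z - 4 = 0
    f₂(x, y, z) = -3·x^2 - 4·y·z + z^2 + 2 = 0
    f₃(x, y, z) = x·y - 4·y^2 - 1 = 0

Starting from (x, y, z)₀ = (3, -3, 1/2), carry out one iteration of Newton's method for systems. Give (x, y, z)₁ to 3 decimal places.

At (3, -3, 1/2): F = (2.000, -18.750, -46.000).
Jacobian J = [[2·x + 1, 4·z, 4·y], [-6·x, -4·z, -4·y + 2·z], [y, x - 8·y, 0]].
At the point, J = [[7.000, 2.000, -12.000], [-18.000, -2.000, 13.000], [-3.000, 27.000, 0.000]] (det J = 3369.000).
Solving J·Δ = −F gives Δ = (-1.568, 1.530, -0.493).
Then the next iterate is (x, y, z)₁ = (1.432, -1.470, 0.007).

(1.432, -1.470, 0.007)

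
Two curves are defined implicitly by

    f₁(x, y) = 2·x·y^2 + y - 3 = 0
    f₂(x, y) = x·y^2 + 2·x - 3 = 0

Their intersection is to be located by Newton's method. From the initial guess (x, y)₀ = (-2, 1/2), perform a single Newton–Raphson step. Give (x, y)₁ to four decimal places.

(0.6957, -0.2174)

At (-2, 1/2): F = (-3.5000, -7.5000).
Jacobian J = [[2·y^2, 4·x·y + 1], [y^2 + 2, 2·x·y]].
At the point, J = [[0.5000, -3.0000], [2.2500, -2.0000]] (det J = 5.7500).
Solving J·Δ = −F gives Δ = (2.6957, -0.7174).
Then the next iterate is (x, y)₁ = (0.6957, -0.2174).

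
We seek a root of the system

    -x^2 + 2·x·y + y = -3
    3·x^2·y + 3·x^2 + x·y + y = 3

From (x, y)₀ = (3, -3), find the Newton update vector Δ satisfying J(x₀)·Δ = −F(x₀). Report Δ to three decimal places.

At (3, -3): F = (-27.000, -69.000).
Jacobian J = [[-2·x + 2·y, 2·x + 1], [6·x·y + 6·x + y, 3·x^2 + x + 1]].
At the point, J = [[-12.000, 7.000], [-39.000, 31.000]] (det J = -99.000).
Solving J·Δ = −F gives Δ = (-3.576, -2.273).

(-3.576, -2.273)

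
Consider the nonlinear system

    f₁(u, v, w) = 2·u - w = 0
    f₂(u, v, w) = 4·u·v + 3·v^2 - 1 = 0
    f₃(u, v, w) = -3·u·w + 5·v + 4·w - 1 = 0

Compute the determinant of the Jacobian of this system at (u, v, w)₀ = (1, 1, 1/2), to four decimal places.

J = [[2, 0, -1], [4·v, 4·u + 6·v, 0], [-3·w, 5, -3·u + 4]].
At the point, J = [[2.0000, 0.0000, -1.0000], [4.0000, 10.0000, 0.0000], [-1.5000, 5.0000, 1.0000]].
det J = -15.0000.

-15.0000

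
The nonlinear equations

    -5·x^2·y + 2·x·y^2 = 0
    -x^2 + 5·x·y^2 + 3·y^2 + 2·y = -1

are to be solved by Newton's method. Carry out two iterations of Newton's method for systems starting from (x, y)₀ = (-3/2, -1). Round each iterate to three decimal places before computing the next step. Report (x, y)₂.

At (-3/2, -1): F = (8.250, -7.750).
Jacobian J = [[-10·x·y + 2·y^2, -5·x^2 + 4·x·y], [-2·x + 5·y^2, 10·x·y + 6·y + 2]].
At the point, J = [[-13.000, -5.250], [8.000, 11.000]] (det J = -101.000).
Solving J·Δ = −F gives Δ = (0.496, 0.344).
Then the next iterate is (x, y)₁ = (-1.004, -0.656).
Round to (-1.004, -0.656) and repeat: F = (2.44218, -2.18929), J = [[-5.72557, -2.40558], [4.15968, 4.65024]].
Δ = (0.366, 0.143), so (x, y)₂ = (-0.638, -0.513).

(-0.638, -0.513)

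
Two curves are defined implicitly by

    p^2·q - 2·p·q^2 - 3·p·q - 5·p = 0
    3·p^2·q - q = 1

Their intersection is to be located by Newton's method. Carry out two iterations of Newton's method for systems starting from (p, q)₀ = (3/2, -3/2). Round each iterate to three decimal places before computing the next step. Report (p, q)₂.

At (3/2, -3/2): F = (-10.875, -9.625).
Jacobian J = [[2·p·q - 2·q^2 - 3·q - 5, p^2 - 4·p·q - 3·p], [6·p·q, 3·p^2 - 1]].
At the point, J = [[-9.500, 6.750], [-13.500, 5.750]] (det J = 36.500).
Solving J·Δ = −F gives Δ = (-0.067, 1.517).
Then the next iterate is (p, q)₁ = (1.433, 0.017).
Round to (1.433, 0.017) and repeat: F = (-7.20400, -0.91227), J = [[-5.00286, -2.34295], [0.14617, 5.16047]].
Δ = (-1.543, 0.220), so (p, q)₂ = (-0.110, 0.237).

(-0.110, 0.237)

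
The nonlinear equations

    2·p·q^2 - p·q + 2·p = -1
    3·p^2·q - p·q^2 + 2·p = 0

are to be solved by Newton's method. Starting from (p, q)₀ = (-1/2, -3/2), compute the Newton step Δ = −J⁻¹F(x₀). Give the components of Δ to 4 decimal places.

(0.2754, 0.2275)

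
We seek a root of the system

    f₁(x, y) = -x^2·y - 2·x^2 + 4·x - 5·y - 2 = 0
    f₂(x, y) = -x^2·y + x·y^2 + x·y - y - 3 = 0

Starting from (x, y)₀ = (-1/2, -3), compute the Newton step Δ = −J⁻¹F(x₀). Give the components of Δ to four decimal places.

(-0.1154, 2.0769)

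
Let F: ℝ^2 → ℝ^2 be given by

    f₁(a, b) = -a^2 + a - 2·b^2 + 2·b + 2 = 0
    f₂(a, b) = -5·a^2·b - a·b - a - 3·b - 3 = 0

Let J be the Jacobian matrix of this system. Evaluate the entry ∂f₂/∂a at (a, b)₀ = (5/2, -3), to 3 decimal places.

77.000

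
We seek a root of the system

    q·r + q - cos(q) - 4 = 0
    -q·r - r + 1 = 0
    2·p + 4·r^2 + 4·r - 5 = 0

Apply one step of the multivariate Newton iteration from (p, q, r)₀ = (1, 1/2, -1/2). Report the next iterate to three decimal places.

At (1, 1/2, -1/2): F = (-4.62758, 1.750, -4.000).
Jacobian J = [[0, r + sin(q) + 1, q], [0, -r, -q - 1], [2, 0, 8·r + 4]].
At the point, J = [[0.000, 0.97943, 0.500], [0.000, 0.500, -1.500], [2.000, 0.000, 0.000]] (det J = -3.43828).
Solving J·Δ = −F gives Δ = (2.000, 3.529, 2.343).
Then the next iterate is (p, q, r)₁ = (3.000, 4.029, 1.843).

(3.000, 4.029, 1.843)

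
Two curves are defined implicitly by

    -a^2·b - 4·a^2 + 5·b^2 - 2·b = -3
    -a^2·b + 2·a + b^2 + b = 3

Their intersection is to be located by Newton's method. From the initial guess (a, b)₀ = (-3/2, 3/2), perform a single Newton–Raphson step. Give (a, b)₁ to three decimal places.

At (-3/2, 3/2): F = (-1.125, -5.625).
Jacobian J = [[-2·a·b - 8·a, -a^2 + 10·b - 2], [-2·a·b + 2, -a^2 + 2·b + 1]].
At the point, J = [[16.500, 10.750], [6.500, 1.750]] (det J = -41.000).
Solving J·Δ = −F gives Δ = (1.427, -2.085).
Then the next iterate is (a, b)₁ = (-0.073, -0.585).

(-0.073, -0.585)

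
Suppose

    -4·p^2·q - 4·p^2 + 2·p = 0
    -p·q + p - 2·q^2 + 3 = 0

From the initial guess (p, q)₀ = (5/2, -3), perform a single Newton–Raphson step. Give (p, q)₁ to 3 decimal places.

(1.703, -2.138)

At (5/2, -3): F = (55.000, -5.000).
Jacobian J = [[-8·p·q - 8·p + 2, -4·p^2], [-q + 1, -p - 4·q]].
At the point, J = [[42.000, -25.000], [4.000, 9.500]] (det J = 499.000).
Solving J·Δ = −F gives Δ = (-0.797, 0.862).
Then the next iterate is (p, q)₁ = (1.703, -2.138).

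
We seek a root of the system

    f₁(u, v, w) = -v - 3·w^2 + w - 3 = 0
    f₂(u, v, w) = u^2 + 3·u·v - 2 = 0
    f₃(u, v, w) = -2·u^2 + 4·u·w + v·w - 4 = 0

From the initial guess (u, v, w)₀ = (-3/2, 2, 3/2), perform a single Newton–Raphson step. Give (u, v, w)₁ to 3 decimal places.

(-0.505, 0.719, 0.379)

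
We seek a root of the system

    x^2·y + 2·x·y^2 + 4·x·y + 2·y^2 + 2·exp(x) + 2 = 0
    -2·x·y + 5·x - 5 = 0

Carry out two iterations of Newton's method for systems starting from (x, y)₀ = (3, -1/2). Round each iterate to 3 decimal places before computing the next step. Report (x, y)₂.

(0.868, 0.007)

At (3, -1/2): F = (33.67107, 13.000).
Jacobian J = [[2·x·y + 2·y^2 + 4·y + 2·exp(x), x^2 + 4·x·y + 4·x + 4·y], [-2·y + 5, -2·x]].
At the point, J = [[35.67107, 13.000], [6.000, -6.000]] (det J = -292.02644).
Solving J·Δ = −F gives Δ = (-1.271, 0.896).
Then the next iterate is (x, y)₁ = (1.729, 0.396).
Round to (1.729, 0.396) and repeat: F = (18.04849, 2.27563), J = [[14.53703, 14.22818], [4.208, -3.458]].
Δ = (-0.861, -0.389), so (x, y)₂ = (0.868, 0.007).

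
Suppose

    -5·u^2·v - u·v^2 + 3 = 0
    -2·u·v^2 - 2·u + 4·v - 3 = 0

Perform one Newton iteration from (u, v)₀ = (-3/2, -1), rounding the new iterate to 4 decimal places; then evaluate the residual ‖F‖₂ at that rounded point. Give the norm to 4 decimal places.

110.1247

At (-3/2, -1): F = (15.7500, -1.0000).
Jacobian J = [[-10·u·v - v^2, -5·u^2 - 2·u·v], [-2·v^2 - 2, -4·u·v + 4]].
At the point, J = [[-16.0000, -14.2500], [-4.0000, -2.0000]] (det J = -25.0000).
Solving J·Δ = −F gives Δ = (-1.8300, 3.1600).
Then the next iterate is (u, v)₁ = (-3.3300, 2.1600).
Re-evaluating at (-3.3300, 2.1600): F = (-101.223672, 43.372896), so ‖F‖₂ = 110.1247.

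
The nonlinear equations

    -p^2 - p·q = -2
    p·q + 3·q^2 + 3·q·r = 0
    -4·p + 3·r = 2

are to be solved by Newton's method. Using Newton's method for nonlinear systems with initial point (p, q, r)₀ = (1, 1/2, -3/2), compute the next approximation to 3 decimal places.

At (1, 1/2, -3/2): F = (0.500, -1.000, -10.500).
Jacobian J = [[-2·p - q, -p, 0], [q, p + 6·q + 3·r, 3·q], [-4, 0, 3]].
At the point, J = [[-2.500, -1.000, 0.000], [0.500, -0.500, 1.500], [-4.000, 0.000, 3.000]] (det J = 11.250).
Solving J·Δ = −F gives Δ = (-1.067, 3.167, 2.078).
Then the next iterate is (p, q, r)₁ = (-0.067, 3.667, 0.578).

(-0.067, 3.667, 0.578)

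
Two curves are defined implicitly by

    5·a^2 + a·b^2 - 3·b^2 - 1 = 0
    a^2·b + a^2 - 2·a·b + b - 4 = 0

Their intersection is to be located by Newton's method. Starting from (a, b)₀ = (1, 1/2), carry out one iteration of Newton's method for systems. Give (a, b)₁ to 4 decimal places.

(2.5000, 9.9375)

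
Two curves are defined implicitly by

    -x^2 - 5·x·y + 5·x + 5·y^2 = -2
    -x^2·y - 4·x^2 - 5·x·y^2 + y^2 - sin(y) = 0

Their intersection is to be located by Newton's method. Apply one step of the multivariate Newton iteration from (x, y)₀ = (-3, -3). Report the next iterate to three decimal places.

At (-3, -3): F = (-22.000, 135.14112).
Jacobian J = [[-2·x - 5·y + 5, -5·x + 10·y], [-2·x·y - 8·x - 5·y^2, -x^2 - 10·x·y + 2·y - cos(y)]].
At the point, J = [[26.000, -15.000], [-39.000, -104.01001]] (det J = -3289.26020).
Solving J·Δ = −F gives Δ = (1.312, 0.807).
Then the next iterate is (x, y)₁ = (-1.688, -2.193).

(-1.688, -2.193)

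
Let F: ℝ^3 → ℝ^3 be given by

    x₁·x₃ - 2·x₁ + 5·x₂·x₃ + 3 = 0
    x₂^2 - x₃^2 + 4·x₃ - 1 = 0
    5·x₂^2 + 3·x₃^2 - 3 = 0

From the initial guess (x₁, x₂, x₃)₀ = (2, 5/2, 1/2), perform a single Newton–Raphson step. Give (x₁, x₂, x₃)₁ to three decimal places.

At (2, 5/2, 1/2): F = (6.250, 7.000, 29.000).
Jacobian J = [[x₃ - 2, 5·x₃, x₁ + 5·x₂], [0, 2·x₂, -2·x₃ + 4], [0, 10·x₂, 6·x₃]].
At the point, J = [[-1.500, 2.500, 14.500], [0.000, 5.000, 3.000], [0.000, 25.000, 3.000]] (det J = 90.000).
Solving J·Δ = −F gives Δ = (-2.500, -1.100, -0.500).
Then the next iterate is (x₁, x₂, x₃)₁ = (-0.500, 1.400, 0.000).

(-0.500, 1.400, 0.000)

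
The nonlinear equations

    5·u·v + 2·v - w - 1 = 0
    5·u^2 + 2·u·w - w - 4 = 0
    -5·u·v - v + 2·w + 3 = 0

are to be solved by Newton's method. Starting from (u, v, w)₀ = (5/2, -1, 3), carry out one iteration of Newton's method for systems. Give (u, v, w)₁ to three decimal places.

At (5/2, -1, 3): F = (-18.500, 39.250, 22.500).
Jacobian J = [[5·v, 5·u + 2, -1], [10·u + 2·w, 0, 2·u - 1], [-5·v, -5·u - 1, 2]].
At the point, J = [[-5.000, 14.500, -1.000], [31.000, 0.000, 4.000], [5.000, -13.500, 2.000]] (det J = -460.500).
Solving J·Δ = −F gives Δ = (-0.657, 0.724, -4.724).
Then the next iterate is (u, v, w)₁ = (1.843, -0.276, -1.724).

(1.843, -0.276, -1.724)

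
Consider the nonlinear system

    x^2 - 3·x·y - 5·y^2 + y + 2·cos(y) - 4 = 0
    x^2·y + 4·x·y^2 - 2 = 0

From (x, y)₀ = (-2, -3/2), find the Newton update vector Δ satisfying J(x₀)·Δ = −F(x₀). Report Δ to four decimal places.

At (-2, -3/2): F = (-21.608526, -26.0000).
Jacobian J = [[2·x - 3·y, -3·x - 10·y - 2·sin(y) + 1], [2·x·y + 4·y^2, x^2 + 8·x·y]].
At the point, J = [[0.5000, 23.994990], [15.0000, 28.0000]] (det J = -345.924850).
Solving J·Δ = −F gives Δ = (0.0544, 0.8994).

(0.0544, 0.8994)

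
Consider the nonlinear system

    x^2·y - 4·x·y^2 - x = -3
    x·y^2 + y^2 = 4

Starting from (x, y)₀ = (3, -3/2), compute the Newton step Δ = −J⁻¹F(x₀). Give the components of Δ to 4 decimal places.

At (3, -3/2): F = (-40.5000, 5.0000).
Jacobian J = [[2·x·y - 4·y^2 - 1, x^2 - 8·x·y], [y^2, 2·x·y + 2·y]].
At the point, J = [[-19.0000, 45.0000], [2.2500, -12.0000]] (det J = 126.7500).
Solving J·Δ = −F gives Δ = (-2.0592, 0.0306).

(-2.0592, 0.0306)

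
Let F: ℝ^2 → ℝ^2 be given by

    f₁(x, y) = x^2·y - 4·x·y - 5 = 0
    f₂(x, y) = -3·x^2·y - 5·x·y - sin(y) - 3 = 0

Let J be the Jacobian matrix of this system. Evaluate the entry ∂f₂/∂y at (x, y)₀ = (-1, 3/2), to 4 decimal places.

∂f₂/∂y = -3·x^2 - 5·x - cos(y).
At (-1, 3/2) this is 1.9293.

1.9293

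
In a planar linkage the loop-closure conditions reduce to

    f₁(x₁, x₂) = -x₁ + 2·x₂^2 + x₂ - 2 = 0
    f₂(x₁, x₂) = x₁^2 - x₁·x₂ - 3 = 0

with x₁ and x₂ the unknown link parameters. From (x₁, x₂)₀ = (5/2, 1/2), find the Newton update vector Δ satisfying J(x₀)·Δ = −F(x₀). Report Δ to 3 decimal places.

At (5/2, 1/2): F = (-3.500, 2.000).
Jacobian J = [[-1, 4·x₂ + 1], [2·x₁ - x₂, -x₁]].
At the point, J = [[-1.000, 3.000], [4.500, -2.500]] (det J = -11.000).
Solving J·Δ = −F gives Δ = (0.250, 1.250).

(0.250, 1.250)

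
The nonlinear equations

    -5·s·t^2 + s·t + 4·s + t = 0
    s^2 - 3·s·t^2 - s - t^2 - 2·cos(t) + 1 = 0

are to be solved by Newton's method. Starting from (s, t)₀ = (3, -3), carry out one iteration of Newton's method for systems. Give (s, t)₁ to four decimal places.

At (3, -3): F = (-135.0000, -81.020015).
Jacobian J = [[-5·t^2 + t + 4, -10·s·t + s + 1], [2·s - 3·t^2 - 1, -6·s·t - 2·t + 2·sin(t)]].
At the point, J = [[-44.0000, 94.0000], [-22.0000, 59.717760]] (det J = -559.581439).
Solving J·Δ = −F gives Δ = (-0.7971, 1.0631).
Then the next iterate is (s, t)₁ = (2.2029, -1.9369).

(2.2029, -1.9369)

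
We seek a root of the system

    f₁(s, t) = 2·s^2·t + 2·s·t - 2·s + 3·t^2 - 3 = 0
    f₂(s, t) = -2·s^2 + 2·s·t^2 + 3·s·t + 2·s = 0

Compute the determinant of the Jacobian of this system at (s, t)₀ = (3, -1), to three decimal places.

J = [[4·s·t + 2·t - 2, 2·s^2 + 2·s + 6·t], [-4·s + 2·t^2 + 3·t + 2, 4·s·t + 3·s]].
At the point, J = [[-16.000, 18.000], [-11.000, -3.000]].
det J = 246.000.

246.000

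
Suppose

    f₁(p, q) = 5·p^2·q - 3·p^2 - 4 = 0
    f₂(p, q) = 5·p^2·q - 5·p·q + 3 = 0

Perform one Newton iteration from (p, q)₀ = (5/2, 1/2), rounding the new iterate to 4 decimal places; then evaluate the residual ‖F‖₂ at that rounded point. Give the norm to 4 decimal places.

5.0499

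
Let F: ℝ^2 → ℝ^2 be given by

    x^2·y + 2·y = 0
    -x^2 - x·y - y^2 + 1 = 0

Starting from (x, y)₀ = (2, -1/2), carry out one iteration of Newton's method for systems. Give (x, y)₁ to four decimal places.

At (2, -1/2): F = (-3.0000, -2.2500).
Jacobian J = [[2·x·y, x^2 + 2], [-2·x - y, -x - 2·y]].
At the point, J = [[-2.0000, 6.0000], [-3.5000, -1.0000]] (det J = 23.0000).
Solving J·Δ = −F gives Δ = (-0.7174, 0.2609).
Then the next iterate is (x, y)₁ = (1.2826, -0.2391).

(1.2826, -0.2391)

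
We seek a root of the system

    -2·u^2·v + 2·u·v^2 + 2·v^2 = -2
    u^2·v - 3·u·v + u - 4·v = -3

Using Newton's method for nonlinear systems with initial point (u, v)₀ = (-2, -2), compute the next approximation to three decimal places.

(-0.750, -3.292)

At (-2, -2): F = (10.000, -11.000).
Jacobian J = [[-4·u·v + 2·v^2, -2·u^2 + 4·u·v + 4·v], [2·u·v - 3·v + 1, u^2 - 3·u - 4]].
At the point, J = [[-8.000, 0.000], [15.000, 6.000]] (det J = -48.000).
Solving J·Δ = −F gives Δ = (1.250, -1.292).
Then the next iterate is (u, v)₁ = (-0.750, -3.292).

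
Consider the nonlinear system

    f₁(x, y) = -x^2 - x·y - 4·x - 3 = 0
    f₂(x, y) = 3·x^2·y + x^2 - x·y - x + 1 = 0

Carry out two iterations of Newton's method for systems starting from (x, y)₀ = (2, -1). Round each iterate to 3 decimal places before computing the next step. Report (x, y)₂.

(0.800, -17.911)

At (2, -1): F = (-13.000, -7.000).
Jacobian J = [[-2·x - y - 4, -x], [6·x·y + 2·x - y - 1, 3·x^2 - x]].
At the point, J = [[-7.000, -2.000], [-8.000, 10.000]] (det J = -86.000).
Solving J·Δ = −F gives Δ = (-1.674, -0.640).
Then the next iterate is (x, y)₁ = (0.326, -1.640).
Round to (0.326, -1.640) and repeat: F = (-3.87564, 0.79204), J = [[-3.012, -0.326], [-1.91584, -0.00717]].
Δ = (0.474, -16.271), so (x, y)₂ = (0.800, -17.911).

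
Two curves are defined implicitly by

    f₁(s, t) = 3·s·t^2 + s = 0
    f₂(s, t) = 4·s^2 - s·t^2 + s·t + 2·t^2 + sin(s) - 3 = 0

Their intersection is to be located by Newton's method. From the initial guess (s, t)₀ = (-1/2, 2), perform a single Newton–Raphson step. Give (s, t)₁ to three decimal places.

(-0.256, 1.445)

At (-1/2, 2): F = (-6.500, 6.52057).
Jacobian J = [[3·t^2 + 1, 6·s·t], [8·s - t^2 + t + cos(s), -2·s·t + s + 4·t]].
At the point, J = [[13.000, -6.000], [-5.12242, 9.500]] (det J = 92.76550).
Solving J·Δ = −F gives Δ = (0.244, -0.555).
Then the next iterate is (s, t)₁ = (-0.256, 1.445).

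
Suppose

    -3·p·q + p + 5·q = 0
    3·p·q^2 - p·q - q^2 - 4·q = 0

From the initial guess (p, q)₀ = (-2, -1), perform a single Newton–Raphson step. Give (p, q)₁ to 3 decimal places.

(23.250, -9.000)

At (-2, -1): F = (-13.000, -5.000).
Jacobian J = [[-3·q + 1, -3·p + 5], [3·q^2 - q, 6·p·q - p - 2·q - 4]].
At the point, J = [[4.000, 11.000], [4.000, 12.000]] (det J = 4.000).
Solving J·Δ = −F gives Δ = (25.250, -8.000).
Then the next iterate is (p, q)₁ = (23.250, -9.000).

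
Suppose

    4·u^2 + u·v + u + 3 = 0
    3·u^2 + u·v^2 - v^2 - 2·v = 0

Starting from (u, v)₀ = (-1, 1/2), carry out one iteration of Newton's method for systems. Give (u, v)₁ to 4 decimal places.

(0.0123, -0.5802)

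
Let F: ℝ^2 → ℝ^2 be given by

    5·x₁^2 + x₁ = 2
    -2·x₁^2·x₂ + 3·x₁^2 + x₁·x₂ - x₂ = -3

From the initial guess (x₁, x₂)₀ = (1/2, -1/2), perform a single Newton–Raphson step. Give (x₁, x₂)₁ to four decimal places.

(0.5417, 3.8958)

At (1/2, -1/2): F = (-0.2500, 4.2500).
Jacobian J = [[10·x₁ + 1, 0], [-4·x₁·x₂ + 6·x₁ + x₂, -2·x₁^2 + x₁ - 1]].
At the point, J = [[6.0000, 0.0000], [3.5000, -1.0000]] (det J = -6.0000).
Solving J·Δ = −F gives Δ = (0.0417, 4.3958).
Then the next iterate is (x₁, x₂)₁ = (0.5417, 3.8958).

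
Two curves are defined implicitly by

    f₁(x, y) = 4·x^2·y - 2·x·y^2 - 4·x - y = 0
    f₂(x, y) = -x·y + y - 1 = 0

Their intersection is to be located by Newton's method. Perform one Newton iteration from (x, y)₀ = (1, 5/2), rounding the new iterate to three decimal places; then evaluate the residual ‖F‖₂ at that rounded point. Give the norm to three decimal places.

3.243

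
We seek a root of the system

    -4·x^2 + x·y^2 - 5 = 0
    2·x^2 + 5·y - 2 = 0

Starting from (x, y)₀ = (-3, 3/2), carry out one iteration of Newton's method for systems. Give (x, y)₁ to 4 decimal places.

(-1.8280, -0.3871)

At (-3, 3/2): F = (-47.7500, 23.5000).
Jacobian J = [[-8·x + y^2, 2·x·y], [4·x, 5]].
At the point, J = [[26.2500, -9.0000], [-12.0000, 5.0000]] (det J = 23.2500).
Solving J·Δ = −F gives Δ = (1.1720, -1.8871).
Then the next iterate is (x, y)₁ = (-1.8280, -0.3871).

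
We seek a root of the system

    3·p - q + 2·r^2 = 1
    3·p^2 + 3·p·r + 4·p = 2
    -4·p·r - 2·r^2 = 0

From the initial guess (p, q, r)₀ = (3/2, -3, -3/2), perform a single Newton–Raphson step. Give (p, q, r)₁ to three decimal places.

At (3/2, -3, -3/2): F = (11.000, 4.000, 4.500).
Jacobian J = [[3, -1, 4·r], [6·p + 3·r + 4, 0, 3·p], [-4·r, 0, -4·p - 4·r]].
At the point, J = [[3.000, -1.000, -6.000], [8.500, 0.000, 4.500], [6.000, 0.000, 0.000]] (det J = -27.000).
Solving J·Δ = −F gives Δ = (-0.750, 5.583, 0.528).
Then the next iterate is (p, q, r)₁ = (0.750, 2.583, -0.972).

(0.750, 2.583, -0.972)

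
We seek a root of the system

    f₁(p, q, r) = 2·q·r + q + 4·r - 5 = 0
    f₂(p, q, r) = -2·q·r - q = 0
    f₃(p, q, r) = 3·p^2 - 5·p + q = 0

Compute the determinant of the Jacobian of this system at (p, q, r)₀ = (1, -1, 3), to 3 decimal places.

J = [[0, 2·r + 1, 2·q + 4], [0, -2·r - 1, -2·q], [6·p - 5, 1, 0]].
At the point, J = [[0.000, 7.000, 2.000], [0.000, -7.000, 2.000], [1.000, 1.000, 0.000]].
det J = 28.000.

28.000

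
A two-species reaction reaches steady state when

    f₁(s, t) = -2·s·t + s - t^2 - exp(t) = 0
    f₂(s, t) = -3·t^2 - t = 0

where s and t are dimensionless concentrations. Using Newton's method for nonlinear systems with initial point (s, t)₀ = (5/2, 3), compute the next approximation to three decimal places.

At (5/2, 3): F = (-41.58554, -30.000).
Jacobian J = [[-2·t + 1, -2·s - 2·t - exp(t)], [0, -6·t - 1]].
At the point, J = [[-5.000, -31.08554], [0.000, -19.000]] (det J = 95.000).
Solving J·Δ = −F gives Δ = (1.499, -1.579).
Then the next iterate is (s, t)₁ = (3.999, 1.421).

(3.999, 1.421)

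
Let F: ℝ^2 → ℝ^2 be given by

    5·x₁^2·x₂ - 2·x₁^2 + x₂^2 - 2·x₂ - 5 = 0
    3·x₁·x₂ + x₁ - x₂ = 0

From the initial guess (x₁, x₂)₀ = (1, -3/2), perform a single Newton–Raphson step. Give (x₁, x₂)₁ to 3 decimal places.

(0.513, -1.352)

At (1, -3/2): F = (-9.250, -2.000).
Jacobian J = [[10·x₁·x₂ - 4·x₁, 5·x₁^2 + 2·x₂ - 2], [3·x₂ + 1, 3·x₁ - 1]].
At the point, J = [[-19.000, 0.000], [-3.500, 2.000]] (det J = -38.000).
Solving J·Δ = −F gives Δ = (-0.487, 0.148).
Then the next iterate is (x₁, x₂)₁ = (0.513, -1.352).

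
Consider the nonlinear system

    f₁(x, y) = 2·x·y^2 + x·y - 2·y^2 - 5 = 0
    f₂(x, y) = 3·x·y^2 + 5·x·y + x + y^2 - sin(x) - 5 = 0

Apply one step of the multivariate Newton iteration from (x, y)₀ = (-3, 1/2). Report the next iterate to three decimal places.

At (-3, 1/2): F = (-8.500, -17.35888).
Jacobian J = [[2·y^2 + y, 4·x·y + x - 4·y], [3·y^2 + 5·y - cos(x) + 1, 6·x·y + 5·x + 2·y]].
At the point, J = [[1.000, -11.000], [5.23999, -23.000]] (det J = 34.63992).
Solving J·Δ = −F gives Δ = (-0.131, -0.785).
Then the next iterate is (x, y)₁ = (-3.131, -0.285).

(-3.131, -0.285)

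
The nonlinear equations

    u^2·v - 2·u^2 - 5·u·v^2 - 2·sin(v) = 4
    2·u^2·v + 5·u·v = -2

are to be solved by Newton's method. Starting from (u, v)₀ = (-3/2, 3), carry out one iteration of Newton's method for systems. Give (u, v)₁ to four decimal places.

At (-3/2, 3): F = (65.467760, -7.0000).
Jacobian J = [[2·u·v - 4·u - 5·v^2, u^2 - 10·u·v - 2·cos(v)], [4·u·v + 5·v, 2·u^2 + 5·u]].
At the point, J = [[-48.0000, 49.229985], [-3.0000, -3.0000]] (det J = 291.689955).
Solving J·Δ = −F gives Δ = (-0.5081, -1.8252).
Then the next iterate is (u, v)₁ = (-2.0081, 1.1748).

(-2.0081, 1.1748)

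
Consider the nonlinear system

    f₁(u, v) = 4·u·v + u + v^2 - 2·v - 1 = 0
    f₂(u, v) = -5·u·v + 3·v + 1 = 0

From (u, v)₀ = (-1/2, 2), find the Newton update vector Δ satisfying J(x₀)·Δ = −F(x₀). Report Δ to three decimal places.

(0.611, -1.071)

At (-1/2, 2): F = (-5.500, 12.000).
Jacobian J = [[4·v + 1, 4·u + 2·v - 2], [-5·v, -5·u + 3]].
At the point, J = [[9.000, 0.000], [-10.000, 5.500]] (det J = 49.500).
Solving J·Δ = −F gives Δ = (0.611, -1.071).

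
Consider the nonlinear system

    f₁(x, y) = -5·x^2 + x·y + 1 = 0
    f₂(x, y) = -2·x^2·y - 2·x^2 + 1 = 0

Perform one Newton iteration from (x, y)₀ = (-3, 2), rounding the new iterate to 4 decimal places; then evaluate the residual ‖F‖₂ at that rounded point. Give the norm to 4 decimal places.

At (-3, 2): F = (-50.0000, -53.0000).
Jacobian J = [[-10·x + y, x], [-4·x·y - 4·x, -2·x^2]].
At the point, J = [[32.0000, -3.0000], [36.0000, -18.0000]] (det J = -468.0000).
Solving J·Δ = −F gives Δ = (1.5833, 0.2222).
Then the next iterate is (x, y)₁ = (-1.4167, 2.2222).
Re-evaluating at (-1.4167, 2.2222): F = (-12.183385, -11.934161), so ‖F‖₂ = 17.0546.

17.0546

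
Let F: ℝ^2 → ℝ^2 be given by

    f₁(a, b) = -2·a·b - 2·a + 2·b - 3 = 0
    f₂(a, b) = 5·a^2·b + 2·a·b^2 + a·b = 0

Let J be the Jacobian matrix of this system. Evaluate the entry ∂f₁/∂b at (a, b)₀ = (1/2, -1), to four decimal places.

∂f₁/∂b = -2·a + 2.
At (1/2, -1) this is 1.0000.

1.0000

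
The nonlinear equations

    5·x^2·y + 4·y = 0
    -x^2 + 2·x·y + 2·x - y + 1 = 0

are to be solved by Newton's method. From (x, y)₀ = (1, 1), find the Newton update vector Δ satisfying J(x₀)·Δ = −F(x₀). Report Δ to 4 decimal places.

(-2.2500, 1.5000)

At (1, 1): F = (9.0000, 3.0000).
Jacobian J = [[10·x·y, 5·x^2 + 4], [-2·x + 2·y + 2, 2·x - 1]].
At the point, J = [[10.0000, 9.0000], [2.0000, 1.0000]] (det J = -8.0000).
Solving J·Δ = −F gives Δ = (-2.2500, 1.5000).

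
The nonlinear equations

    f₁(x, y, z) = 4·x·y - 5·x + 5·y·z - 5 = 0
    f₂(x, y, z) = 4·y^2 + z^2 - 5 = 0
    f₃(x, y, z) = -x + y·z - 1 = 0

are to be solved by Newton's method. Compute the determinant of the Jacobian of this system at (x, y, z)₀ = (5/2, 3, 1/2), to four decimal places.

J = [[4·y - 5, 4·x + 5·z, 5·y], [0, 8·y, 2·z], [-1, z, y]].
At the point, J = [[7.0000, 12.5000, 15.0000], [0.0000, 24.0000, 1.0000], [-1.0000, 0.5000, 3.0000]].
det J = 848.0000.

848.0000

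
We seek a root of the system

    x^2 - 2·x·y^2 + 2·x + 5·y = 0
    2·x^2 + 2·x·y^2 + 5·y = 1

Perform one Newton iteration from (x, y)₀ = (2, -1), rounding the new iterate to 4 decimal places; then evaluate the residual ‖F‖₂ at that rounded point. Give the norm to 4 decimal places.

At (2, -1): F = (-1.0000, 6.0000).
Jacobian J = [[2·x - 2·y^2 + 2, -4·x·y + 5], [4·x + 2·y^2, 4·x·y + 5]].
At the point, J = [[4.0000, 13.0000], [10.0000, -3.0000]] (det J = -142.0000).
Solving J·Δ = −F gives Δ = (-0.5282, 0.2394).
Then the next iterate is (x, y)₁ = (1.4718, -0.7606).
Re-evaluating at (1.4718, -0.7606): F = (-0.396114, 1.232299), so ‖F‖₂ = 1.2944.

1.2944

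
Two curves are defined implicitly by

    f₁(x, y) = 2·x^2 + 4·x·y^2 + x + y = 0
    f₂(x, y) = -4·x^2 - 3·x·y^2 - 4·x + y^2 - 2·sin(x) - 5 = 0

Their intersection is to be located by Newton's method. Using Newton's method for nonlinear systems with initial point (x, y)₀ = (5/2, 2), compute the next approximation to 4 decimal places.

At (5/2, 2): F = (57.0000, -67.196944).
Jacobian J = [[4·x + 4·y^2 + 1, 8·x·y + 1], [-8·x - 3·y^2 - 2·cos(x) - 4, -6·x·y + 2·y]].
At the point, J = [[27.0000, 41.0000], [-34.397713, -26.0000]] (det J = 708.306224).
Solving J·Δ = −F gives Δ = (-1.7974, -0.2066).
Then the next iterate is (x, y)₁ = (0.7026, 1.7934).

(0.7026, 1.7934)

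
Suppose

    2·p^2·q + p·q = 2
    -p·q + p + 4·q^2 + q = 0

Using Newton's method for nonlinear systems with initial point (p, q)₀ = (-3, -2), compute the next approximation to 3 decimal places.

(-2.000, -1.333)

At (-3, -2): F = (-32.000, 5.000).
Jacobian J = [[4·p·q + q, 2·p^2 + p], [-q + 1, -p + 8·q + 1]].
At the point, J = [[22.000, 15.000], [3.000, -12.000]] (det J = -309.000).
Solving J·Δ = −F gives Δ = (1.000, 0.667).
Then the next iterate is (p, q)₁ = (-2.000, -1.333).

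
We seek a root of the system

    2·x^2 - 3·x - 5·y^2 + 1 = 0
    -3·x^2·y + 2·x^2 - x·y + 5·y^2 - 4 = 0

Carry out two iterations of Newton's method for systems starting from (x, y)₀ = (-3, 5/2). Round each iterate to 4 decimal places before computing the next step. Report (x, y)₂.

At (-3, 5/2): F = (-3.2500, -14.7500).
Jacobian J = [[4·x - 3, -10·y], [-6·x·y + 4·x - y, -3·x^2 - x + 10·y]].
At the point, J = [[-15.0000, -25.0000], [30.5000, 1.0000]] (det J = 747.5000).
Solving J·Δ = −F gives Δ = (0.4977, -0.4286).
Then the next iterate is (x, y)₁ = (-2.5023, 2.0714).
Round to (-2.5023, 2.0714) and repeat: F = (-0.423579, -3.750482), J = [[-13.0092, -20.7140], [19.018985, 4.431784]].
Δ = (0.2366, -0.1690), so (x, y)₂ = (-2.2657, 1.9024).

(-2.2657, 1.9024)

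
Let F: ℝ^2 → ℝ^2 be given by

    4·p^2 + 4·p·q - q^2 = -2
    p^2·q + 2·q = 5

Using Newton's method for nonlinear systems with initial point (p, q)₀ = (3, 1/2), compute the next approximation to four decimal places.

At (3, 1/2): F = (43.7500, 0.5000).
Jacobian J = [[8·p + 4·q, 4·p - 2·q], [2·p·q, p^2 + 2]].
At the point, J = [[26.0000, 11.0000], [3.0000, 11.0000]] (det J = 253.0000).
Solving J·Δ = −F gives Δ = (-1.8804, 0.4674).
Then the next iterate is (p, q)₁ = (1.1196, 0.9674).

(1.1196, 0.9674)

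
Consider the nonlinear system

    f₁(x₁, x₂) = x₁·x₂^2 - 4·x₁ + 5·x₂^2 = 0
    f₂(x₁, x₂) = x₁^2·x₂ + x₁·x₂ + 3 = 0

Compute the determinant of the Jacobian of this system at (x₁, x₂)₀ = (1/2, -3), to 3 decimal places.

J = [[x₂^2 - 4, 2·x₁·x₂ + 10·x₂], [2·x₁·x₂ + x₂, x₁^2 + x₁]].
At the point, J = [[5.000, -33.000], [-6.000, 0.750]].
det J = -194.250.

-194.250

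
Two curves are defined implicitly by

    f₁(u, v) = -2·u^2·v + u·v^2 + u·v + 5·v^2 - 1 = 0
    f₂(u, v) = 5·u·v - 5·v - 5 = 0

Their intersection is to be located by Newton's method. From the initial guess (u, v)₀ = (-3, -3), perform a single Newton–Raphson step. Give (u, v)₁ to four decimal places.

(-5.0476, 1.2857)

At (-3, -3): F = (80.0000, 55.0000).
Jacobian J = [[-4·u·v + v^2 + v, -2·u^2 + 2·u·v + u + 10·v], [5·v, 5·u - 5]].
At the point, J = [[-30.0000, -33.0000], [-15.0000, -20.0000]] (det J = 105.0000).
Solving J·Δ = −F gives Δ = (-2.0476, 4.2857).
Then the next iterate is (u, v)₁ = (-5.0476, 1.2857).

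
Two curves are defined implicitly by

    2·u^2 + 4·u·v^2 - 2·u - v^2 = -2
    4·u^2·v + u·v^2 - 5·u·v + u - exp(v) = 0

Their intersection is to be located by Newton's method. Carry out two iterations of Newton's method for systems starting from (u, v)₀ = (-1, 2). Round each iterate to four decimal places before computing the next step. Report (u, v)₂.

At (-1, 2): F = (-14.0000, 5.610944).
Jacobian J = [[4·u + 4·v^2 - 2, 8·u·v - 2·v], [8·u·v + v^2 - 5·v + 1, 4·u^2 + 2·u·v - 5·u - exp(v)]].
At the point, J = [[10.0000, -20.0000], [-21.0000, -2.389056]] (det J = -443.890561).
Solving J·Δ = −F gives Δ = (0.3282, -0.5359).
Then the next iterate is (u, v)₁ = (-0.6718, 1.4641).
Round to (-0.6718, 1.4641) and repeat: F = (-3.657610, 1.125481), J = [[3.887155, -10.796859], [-12.045570, -1.126554]].
Δ = (0.1210, -0.2952), so (u, v)₂ = (-0.5508, 1.1689).

(-0.5508, 1.1689)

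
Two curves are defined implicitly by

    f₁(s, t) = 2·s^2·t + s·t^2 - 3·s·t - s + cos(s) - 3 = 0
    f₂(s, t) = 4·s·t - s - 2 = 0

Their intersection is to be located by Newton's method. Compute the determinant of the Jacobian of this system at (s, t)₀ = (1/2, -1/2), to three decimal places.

-5.959

J = [[4·s·t + t^2 - 3·t - sin(s) - 1, 2·s^2 + 2·s·t - 3·s], [4·t - 1, 4·s]].
At the point, J = [[-0.72943, -1.500], [-3.000, 2.000]].
det J = -5.959.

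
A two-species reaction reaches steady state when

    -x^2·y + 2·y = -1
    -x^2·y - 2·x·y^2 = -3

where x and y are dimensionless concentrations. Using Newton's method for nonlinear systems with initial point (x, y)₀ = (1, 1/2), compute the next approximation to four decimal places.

(2.4444, 0.4444)

At (1, 1/2): F = (1.5000, 2.0000).
Jacobian J = [[-2·x·y, -x^2 + 2], [-2·x·y - 2·y^2, -x^2 - 4·x·y]].
At the point, J = [[-1.0000, 1.0000], [-1.5000, -3.0000]] (det J = 4.5000).
Solving J·Δ = −F gives Δ = (1.4444, -0.0556).
Then the next iterate is (x, y)₁ = (2.4444, 0.4444).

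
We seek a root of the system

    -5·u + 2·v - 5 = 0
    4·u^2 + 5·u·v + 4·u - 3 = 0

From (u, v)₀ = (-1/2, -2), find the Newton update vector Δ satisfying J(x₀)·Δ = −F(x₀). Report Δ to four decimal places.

At (-1/2, -2): F = (-6.5000, 1.0000).
Jacobian J = [[-5, 2], [8·u + 5·v + 4, 5·u]].
At the point, J = [[-5.0000, 2.0000], [-10.0000, -2.5000]] (det J = 32.5000).
Solving J·Δ = −F gives Δ = (-0.4385, 2.1538).

(-0.4385, 2.1538)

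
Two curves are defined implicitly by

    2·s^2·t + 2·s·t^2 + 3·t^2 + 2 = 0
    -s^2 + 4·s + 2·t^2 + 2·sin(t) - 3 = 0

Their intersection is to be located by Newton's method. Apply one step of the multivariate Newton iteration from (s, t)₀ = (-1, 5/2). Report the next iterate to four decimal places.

(2.3987, -0.6067)

At (-1, 5/2): F = (13.2500, 5.696944).
Jacobian J = [[4·s·t + 2·t^2, 2·s^2 + 4·s·t + 6·t], [-2·s + 4, 4·t + 2·cos(t)]].
At the point, J = [[2.5000, 7.0000], [6.0000, 8.397713]] (det J = -21.005718).
Solving J·Δ = −F gives Δ = (3.3987, -3.1067).
Then the next iterate is (s, t)₁ = (2.3987, -0.6067).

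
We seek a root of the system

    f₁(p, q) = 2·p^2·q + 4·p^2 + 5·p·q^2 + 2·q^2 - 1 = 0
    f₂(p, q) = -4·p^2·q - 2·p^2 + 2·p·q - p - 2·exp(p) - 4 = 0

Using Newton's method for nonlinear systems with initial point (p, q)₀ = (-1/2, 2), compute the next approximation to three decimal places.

At (-1/2, 2): F = (-1.000, -9.21306).
Jacobian J = [[4·p·q + 8·p + 5·q^2, 2·p^2 + 10·p·q + 4·q], [-8·p·q - 4·p + 2·q - 2·exp(p) - 1, -4·p^2 + 2·p]].
At the point, J = [[12.000, -1.500], [11.78694, -2.000]] (det J = -6.31959).
Solving J·Δ = −F gives Δ = (-1.870, -15.629).
Then the next iterate is (p, q)₁ = (-2.370, -13.629).

(-2.370, -13.629)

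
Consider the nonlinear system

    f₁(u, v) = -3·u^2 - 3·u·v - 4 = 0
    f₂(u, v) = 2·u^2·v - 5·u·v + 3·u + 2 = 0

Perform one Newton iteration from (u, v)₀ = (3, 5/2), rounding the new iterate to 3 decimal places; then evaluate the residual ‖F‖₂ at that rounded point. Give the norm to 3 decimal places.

2.440

At (3, 5/2): F = (-53.500, 18.500).
Jacobian J = [[-6·u - 3·v, -3·u], [4·u·v - 5·v + 3, 2·u^2 - 5·u]].
At the point, J = [[-25.500, -9.000], [20.500, 3.000]] (det J = 108.000).
Solving J·Δ = −F gives Δ = (-0.056, -5.787).
Then the next iterate is (u, v)₁ = (2.944, -3.287).
Re-evaluating at (2.944, -3.287): F = (-0.97062, 2.23889), so ‖F‖₂ = 2.440.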